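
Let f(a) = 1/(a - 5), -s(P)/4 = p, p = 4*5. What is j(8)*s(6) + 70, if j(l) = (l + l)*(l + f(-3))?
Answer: -10010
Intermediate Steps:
p = 20
s(P) = -80 (s(P) = -4*20 = -80)
f(a) = 1/(-5 + a)
j(l) = 2*l*(-⅛ + l) (j(l) = (l + l)*(l + 1/(-5 - 3)) = (2*l)*(l + 1/(-8)) = (2*l)*(l - ⅛) = (2*l)*(-⅛ + l) = 2*l*(-⅛ + l))
j(8)*s(6) + 70 = ((¼)*8*(-1 + 8*8))*(-80) + 70 = ((¼)*8*(-1 + 64))*(-80) + 70 = ((¼)*8*63)*(-80) + 70 = 126*(-80) + 70 = -10080 + 70 = -10010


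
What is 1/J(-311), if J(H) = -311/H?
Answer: 1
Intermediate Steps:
1/J(-311) = 1/(-311/(-311)) = 1/(-311*(-1/311)) = 1/1 = 1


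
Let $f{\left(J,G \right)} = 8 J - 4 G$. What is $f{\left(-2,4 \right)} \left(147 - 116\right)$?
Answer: $-992$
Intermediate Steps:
$f{\left(J,G \right)} = - 4 G + 8 J$
$f{\left(-2,4 \right)} \left(147 - 116\right) = \left(\left(-4\right) 4 + 8 \left(-2\right)\right) \left(147 - 116\right) = \left(-16 - 16\right) 31 = \left(-32\right) 31 = -992$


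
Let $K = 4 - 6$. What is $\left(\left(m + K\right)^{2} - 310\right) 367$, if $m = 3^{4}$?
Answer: $2176677$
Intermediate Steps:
$m = 81$
$K = -2$ ($K = 4 - 6 = -2$)
$\left(\left(m + K\right)^{2} - 310\right) 367 = \left(\left(81 - 2\right)^{2} - 310\right) 367 = \left(79^{2} - 310\right) 367 = \left(6241 - 310\right) 367 = 5931 \cdot 367 = 2176677$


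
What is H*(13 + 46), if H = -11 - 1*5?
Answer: -944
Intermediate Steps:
H = -16 (H = -11 - 5 = -16)
H*(13 + 46) = -16*(13 + 46) = -16*59 = -944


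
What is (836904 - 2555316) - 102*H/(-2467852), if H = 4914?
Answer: -1060196497449/616963 ≈ -1.7184e+6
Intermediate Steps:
(836904 - 2555316) - 102*H/(-2467852) = (836904 - 2555316) - 102*4914/(-2467852) = -1718412 - 501228*(-1/2467852) = -1718412 + 125307/616963 = -1060196497449/616963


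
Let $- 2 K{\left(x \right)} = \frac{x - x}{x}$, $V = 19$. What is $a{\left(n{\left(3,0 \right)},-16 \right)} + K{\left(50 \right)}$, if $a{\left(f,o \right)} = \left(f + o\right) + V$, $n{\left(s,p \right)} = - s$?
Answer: $0$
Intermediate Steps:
$a{\left(f,o \right)} = 19 + f + o$ ($a{\left(f,o \right)} = \left(f + o\right) + 19 = 19 + f + o$)
$K{\left(x \right)} = 0$ ($K{\left(x \right)} = - \frac{\left(x - x\right) \frac{1}{x}}{2} = - \frac{0 \frac{1}{x}}{2} = \left(- \frac{1}{2}\right) 0 = 0$)
$a{\left(n{\left(3,0 \right)},-16 \right)} + K{\left(50 \right)} = \left(19 - 3 - 16\right) + 0 = 0 + 0 = 0$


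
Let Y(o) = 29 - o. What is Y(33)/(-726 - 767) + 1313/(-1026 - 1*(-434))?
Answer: -1957941/883856 ≈ -2.2152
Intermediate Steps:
Y(33)/(-726 - 767) + 1313/(-1026 - 1*(-434)) = (29 - 1*33)/(-726 - 767) + 1313/(-1026 - 1*(-434)) = (29 - 33)/(-1493) + 1313/(-1026 + 434) = -4*(-1/1493) + 1313/(-592) = 4/1493 + 1313*(-1/592) = 4/1493 - 1313/592 = -1957941/883856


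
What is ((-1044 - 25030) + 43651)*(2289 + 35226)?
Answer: 659401155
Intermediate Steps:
((-1044 - 25030) + 43651)*(2289 + 35226) = (-26074 + 43651)*37515 = 17577*37515 = 659401155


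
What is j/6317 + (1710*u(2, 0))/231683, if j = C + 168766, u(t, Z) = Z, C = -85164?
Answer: 83602/6317 ≈ 13.234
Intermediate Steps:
j = 83602 (j = -85164 + 168766 = 83602)
j/6317 + (1710*u(2, 0))/231683 = 83602/6317 + (1710*0)/231683 = 83602*(1/6317) + 0*(1/231683) = 83602/6317 + 0 = 83602/6317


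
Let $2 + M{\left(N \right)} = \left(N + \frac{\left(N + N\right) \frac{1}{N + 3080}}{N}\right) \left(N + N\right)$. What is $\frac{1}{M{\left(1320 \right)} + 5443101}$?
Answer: $\frac{5}{44639501} \approx 1.1201 \cdot 10^{-7}$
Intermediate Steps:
$M{\left(N \right)} = -2 + 2 N \left(N + \frac{2}{3080 + N}\right)$ ($M{\left(N \right)} = -2 + \left(N + \frac{\left(N + N\right) \frac{1}{N + 3080}}{N}\right) \left(N + N\right) = -2 + \left(N + \frac{2 N \frac{1}{3080 + N}}{N}\right) 2 N = -2 + \left(N + \frac{2}{3080 + N}\right) 2 N = -2 + 2 N \left(N + \frac{2}{3080 + N}\right)$)
$\frac{1}{M{\left(1320 \right)} + 5443101} = \frac{1}{\frac{2 \left(-3080 + 1320 + 1320^{3} + 3080 \cdot 1320^{2}\right)}{3080 + 1320} + 5443101} = \frac{1}{\frac{2 \left(-3080 + 1320 + 2299968000 + 3080 \cdot 1742400\right)}{4400} + 5443101} = \frac{1}{2 \cdot \frac{1}{4400} \left(-3080 + 1320 + 2299968000 + 5366592000\right) + 5443101} = \frac{1}{2 \cdot \frac{1}{4400} \cdot 7666558240 + 5443101} = \frac{1}{\frac{17423996}{5} + 5443101} = \frac{1}{\frac{44639501}{5}} = \frac{5}{44639501}$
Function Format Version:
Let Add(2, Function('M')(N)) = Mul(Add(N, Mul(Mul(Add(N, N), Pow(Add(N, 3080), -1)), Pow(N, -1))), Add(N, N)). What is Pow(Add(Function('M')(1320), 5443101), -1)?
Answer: Rational(5, 44639501) ≈ 1.1201e-7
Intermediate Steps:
Function('M')(N) = Add(-2, Mul(2, N, Add(N, Mul(2, Pow(Add(3080, N), -1))))) (Function('M')(N) = Add(-2, Mul(Add(N, Mul(Mul(Add(N, N), Pow(Add(N, 3080), -1)), Pow(N, -1))), Add(N, N))) = Add(-2, Mul(Add(N, Mul(Mul(Mul(2, N), Pow(Add(3080, N), -1)), Pow(N, -1))), Mul(2, N))) = Add(-2, Mul(Add(N, Mul(Mul(2, N, Pow(Add(3080, N), -1)), Pow(N, -1))), Mul(2, N))) = Add(-2, Mul(Add(N, Mul(2, Pow(Add(3080, N), -1))), Mul(2, N))) = Add(-2, Mul(2, N, Add(N, Mul(2, Pow(Add(3080, N), -1))))))
Pow(Add(Function('M')(1320), 5443101), -1) = Pow(Add(Mul(2, Pow(Add(3080, 1320), -1), Add(-3080, 1320, Pow(1320, 3), Mul(3080, Pow(1320, 2)))), 5443101), -1) = Pow(Add(Mul(2, Pow(4400, -1), Add(-3080, 1320, 2299968000, Mul(3080, 1742400))), 5443101), -1) = Pow(Add(Mul(2, Rational(1, 4400), Add(-3080, 1320, 2299968000, 5366592000)), 5443101), -1) = Pow(Add(Mul(2, Rational(1, 4400), 7666558240), 5443101), -1) = Pow(Add(Rational(17423996, 5), 5443101), -1) = Pow(Rational(44639501, 5), -1) = Rational(5, 44639501)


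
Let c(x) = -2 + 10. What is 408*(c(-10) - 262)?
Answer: -103632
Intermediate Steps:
c(x) = 8
408*(c(-10) - 262) = 408*(8 - 262) = 408*(-254) = -103632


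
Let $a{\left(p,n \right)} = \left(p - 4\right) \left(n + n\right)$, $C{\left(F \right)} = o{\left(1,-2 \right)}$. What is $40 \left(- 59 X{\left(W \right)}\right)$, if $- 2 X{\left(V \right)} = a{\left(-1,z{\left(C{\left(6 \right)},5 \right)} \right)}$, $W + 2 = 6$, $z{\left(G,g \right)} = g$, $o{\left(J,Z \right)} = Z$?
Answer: $-59000$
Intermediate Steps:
$C{\left(F \right)} = -2$
$W = 4$ ($W = -2 + 6 = 4$)
$a{\left(p,n \right)} = 2 n \left(-4 + p\right)$ ($a{\left(p,n \right)} = \left(-4 + p\right) 2 n = 2 n \left(-4 + p\right)$)
$X{\left(V \right)} = 25$ ($X{\left(V \right)} = - \frac{2 \cdot 5 \left(-4 - 1\right)}{2} = - \frac{2 \cdot 5 \left(-5\right)}{2} = \left(- \frac{1}{2}\right) \left(-50\right) = 25$)
$40 \left(- 59 X{\left(W \right)}\right) = 40 \left(\left(-59\right) 25\right) = 40 \left(-1475\right) = -59000$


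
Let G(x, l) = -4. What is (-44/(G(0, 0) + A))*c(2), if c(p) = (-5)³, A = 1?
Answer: -5500/3 ≈ -1833.3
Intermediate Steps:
c(p) = -125
(-44/(G(0, 0) + A))*c(2) = (-44/(-4 + 1))*(-125) = (-44/(-3))*(-125) = -⅓*(-44)*(-125) = (44/3)*(-125) = -5500/3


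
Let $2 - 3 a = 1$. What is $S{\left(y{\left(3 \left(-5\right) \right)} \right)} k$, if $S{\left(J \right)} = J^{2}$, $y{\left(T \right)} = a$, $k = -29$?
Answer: $- \frac{29}{9} \approx -3.2222$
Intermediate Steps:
$a = \frac{1}{3}$ ($a = \frac{2}{3} - \frac{1}{3} = \frac{1}{3} \approx 0.33333$)
$y{\left(T \right)} = \frac{1}{3}$
$S{\left(y{\left(3 \left(-5\right) \right)} \right)} k = \left(\frac{1}{3}\right)^{2} \left(-29\right) = \frac{1}{9} \left(-29\right) = - \frac{29}{9}$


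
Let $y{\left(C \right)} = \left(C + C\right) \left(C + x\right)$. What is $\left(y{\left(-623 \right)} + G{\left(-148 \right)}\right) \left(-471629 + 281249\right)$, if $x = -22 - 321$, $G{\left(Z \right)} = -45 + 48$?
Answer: $-229148792820$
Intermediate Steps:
$G{\left(Z \right)} = 3$
$x = -343$ ($x = -22 - 321 = -343$)
$y{\left(C \right)} = 2 C \left(-343 + C\right)$ ($y{\left(C \right)} = \left(C + C\right) \left(C - 343\right) = 2 C \left(-343 + C\right)$)
$\left(y{\left(-623 \right)} + G{\left(-148 \right)}\right) \left(-471629 + 281249\right) = \left(2 \left(-623\right) \left(-343 - 623\right) + 3\right) \left(-471629 + 281249\right) = \left(2 \left(-623\right) \left(-966\right) + 3\right) \left(-190380\right) = \left(1203636 + 3\right) \left(-190380\right) = 1203639 \left(-190380\right) = -229148792820$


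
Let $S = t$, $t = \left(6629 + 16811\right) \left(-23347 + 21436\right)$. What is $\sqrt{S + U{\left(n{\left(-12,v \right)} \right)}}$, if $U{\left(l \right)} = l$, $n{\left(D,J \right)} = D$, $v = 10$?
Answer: $2 i \sqrt{11198463} \approx 6692.8 i$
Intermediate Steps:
$t = -44793840$ ($t = 23440 \left(-1911\right) = -44793840$)
$S = -44793840$
$\sqrt{S + U{\left(n{\left(-12,v \right)} \right)}} = \sqrt{-44793840 - 12} = \sqrt{-44793852} = 2 i \sqrt{11198463}$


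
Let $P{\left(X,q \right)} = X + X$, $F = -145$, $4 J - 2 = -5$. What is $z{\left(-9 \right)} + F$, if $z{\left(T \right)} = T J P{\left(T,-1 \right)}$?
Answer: $- \frac{533}{2} \approx -266.5$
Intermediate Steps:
$J = - \frac{3}{4}$ ($J = \frac{1}{2} + \frac{1}{4} \left(-5\right) = \frac{1}{2} - \frac{5}{4} = - \frac{3}{4} \approx -0.75$)
$P{\left(X,q \right)} = 2 X$
$z{\left(T \right)} = - \frac{3 T^{2}}{2}$ ($z{\left(T \right)} = T \left(- \frac{3}{4}\right) 2 T = - \frac{3 T}{4} \cdot 2 T = - \frac{3 T^{2}}{2}$)
$z{\left(-9 \right)} + F = - \frac{3 \left(-9\right)^{2}}{2} - 145 = \left(- \frac{3}{2}\right) 81 - 145 = - \frac{243}{2} - 145 = - \frac{533}{2}$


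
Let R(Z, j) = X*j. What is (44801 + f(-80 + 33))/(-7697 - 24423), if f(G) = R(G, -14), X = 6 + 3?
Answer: -8935/6424 ≈ -1.3909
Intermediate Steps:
X = 9
R(Z, j) = 9*j
f(G) = -126 (f(G) = 9*(-14) = -126)
(44801 + f(-80 + 33))/(-7697 - 24423) = (44801 - 126)/(-7697 - 24423) = 44675/(-32120) = 44675*(-1/32120) = -8935/6424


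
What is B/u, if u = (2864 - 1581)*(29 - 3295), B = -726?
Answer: 363/2095139 ≈ 0.00017326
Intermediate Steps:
u = -4190278 (u = 1283*(-3266) = -4190278)
B/u = -726/(-4190278) = -726*(-1/4190278) = 363/2095139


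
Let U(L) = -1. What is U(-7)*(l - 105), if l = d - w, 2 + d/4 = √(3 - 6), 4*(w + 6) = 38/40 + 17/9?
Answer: 77551/720 - 4*I*√3 ≈ 107.71 - 6.9282*I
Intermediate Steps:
w = -3809/720 (w = -6 + (38/40 + 17/9)/4 = -6 + (38*(1/40) + 17*(⅑))/4 = -6 + (19/20 + 17/9)/4 = -6 + (¼)*(511/180) = -6 + 511/720 = -3809/720 ≈ -5.2903)
d = -8 + 4*I*√3 (d = -8 + 4*√(3 - 6) = -8 + 4*√(-3) = -8 + 4*(I*√3) = -8 + 4*I*√3 ≈ -8.0 + 6.9282*I)
l = -1951/720 + 4*I*√3 (l = (-8 + 4*I*√3) - 1*(-3809/720) = (-8 + 4*I*√3) + 3809/720 = -1951/720 + 4*I*√3 ≈ -2.7097 + 6.9282*I)
U(-7)*(l - 105) = -((-1951/720 + 4*I*√3) - 105) = -(-77551/720 + 4*I*√3) = 77551/720 - 4*I*√3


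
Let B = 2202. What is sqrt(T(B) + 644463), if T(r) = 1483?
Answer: sqrt(645946) ≈ 803.71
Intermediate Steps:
sqrt(T(B) + 644463) = sqrt(1483 + 644463) = sqrt(645946)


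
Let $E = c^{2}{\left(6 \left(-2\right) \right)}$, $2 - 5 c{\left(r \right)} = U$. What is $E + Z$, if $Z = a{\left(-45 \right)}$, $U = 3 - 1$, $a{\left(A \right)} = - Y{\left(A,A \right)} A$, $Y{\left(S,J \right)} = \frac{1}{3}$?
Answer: $15$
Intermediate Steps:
$Y{\left(S,J \right)} = \frac{1}{3}$
$a{\left(A \right)} = - \frac{A}{3}$ ($a{\left(A \right)} = \left(-1\right) \frac{1}{3} A = - \frac{A}{3}$)
$U = 2$
$c{\left(r \right)} = 0$ ($c{\left(r \right)} = \frac{2}{5} - \frac{2}{5} = 0$)
$Z = 15$ ($Z = \left(- \frac{1}{3}\right) \left(-45\right) = 15$)
$E = 0$ ($E = 0^{2} = 0$)
$E + Z = 0 + 15 = 15$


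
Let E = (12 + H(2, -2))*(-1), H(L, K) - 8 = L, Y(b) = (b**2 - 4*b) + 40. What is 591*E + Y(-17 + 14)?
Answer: -12941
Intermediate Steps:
Y(b) = 40 + b**2 - 4*b
H(L, K) = 8 + L
E = -22 (E = (12 + (8 + 2))*(-1) = (12 + 10)*(-1) = 22*(-1) = -22)
591*E + Y(-17 + 14) = 591*(-22) + (40 + (-17 + 14)**2 - 4*(-17 + 14)) = -13002 + (40 + (-3)**2 - 4*(-3)) = -13002 + (40 + 9 + 12) = -13002 + 61 = -12941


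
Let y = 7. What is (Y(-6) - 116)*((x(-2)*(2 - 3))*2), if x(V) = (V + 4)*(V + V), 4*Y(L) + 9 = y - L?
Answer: -1840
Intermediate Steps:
Y(L) = -½ - L/4 (Y(L) = -9/4 + (7 - L)/4 = -9/4 + (7/4 - L/4) = -½ - L/4)
x(V) = 2*V*(4 + V) (x(V) = (4 + V)*(2*V) = 2*V*(4 + V))
(Y(-6) - 116)*((x(-2)*(2 - 3))*2) = ((-½ - ¼*(-6)) - 116)*(((2*(-2)*(4 - 2))*(2 - 3))*2) = ((-½ + 3/2) - 116)*(((2*(-2)*2)*(-1))*2) = (1 - 116)*(-8*(-1)*2) = -920*2 = -115*16 = -1840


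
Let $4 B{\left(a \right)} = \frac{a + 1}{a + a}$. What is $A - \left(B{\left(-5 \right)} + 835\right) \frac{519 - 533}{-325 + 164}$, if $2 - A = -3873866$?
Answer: $\frac{445486469}{115} \approx 3.8738 \cdot 10^{6}$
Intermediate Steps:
$A = 3873868$ ($A = 2 - -3873866 = 2 + 3873866 = 3873868$)
$B{\left(a \right)} = \frac{1 + a}{8 a}$ ($B{\left(a \right)} = \frac{\left(a + 1\right) \frac{1}{a + a}}{4} = \frac{\left(1 + a\right) \frac{1}{2 a}}{4} = \frac{\frac{1}{2} \frac{1}{a} \left(1 + a\right)}{4} = \frac{1 + a}{8 a}$)
$A - \left(B{\left(-5 \right)} + 835\right) \frac{519 - 533}{-325 + 164} = 3873868 - \left(\frac{1 - 5}{8 \left(-5\right)} + 835\right) \frac{519 - 533}{-325 + 164} = 3873868 - \left(\frac{1}{8} \left(- \frac{1}{5}\right) \left(-4\right) + 835\right) \left(- \frac{14}{-161}\right) = 3873868 - \left(\frac{1}{10} + 835\right) \left(\left(-14\right) \left(- \frac{1}{161}\right)\right) = 3873868 - \frac{8351}{10} \cdot \frac{2}{23} = 3873868 - \frac{8351}{115} = \frac{445486469}{115}$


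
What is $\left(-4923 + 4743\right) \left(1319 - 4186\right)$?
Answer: $516060$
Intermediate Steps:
$\left(-4923 + 4743\right) \left(1319 - 4186\right) = \left(-180\right) \left(-2867\right) = 516060$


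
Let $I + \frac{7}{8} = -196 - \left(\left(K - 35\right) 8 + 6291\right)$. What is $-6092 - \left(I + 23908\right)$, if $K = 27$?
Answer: $- \frac{188609}{8} \approx -23576.0$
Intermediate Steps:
$I = - \frac{51391}{8}$ ($I = - \frac{7}{8} - \left(6487 + \left(27 - 35\right) 8\right) = - \frac{7}{8} - \left(6487 - 64\right) = - \frac{7}{8} - 6423 = - \frac{51391}{8} \approx -6423.9$)
$-6092 - \left(I + 23908\right) = -6092 - \left(- \frac{51391}{8} + 23908\right) = -6092 - \frac{139873}{8} = - \frac{188609}{8}$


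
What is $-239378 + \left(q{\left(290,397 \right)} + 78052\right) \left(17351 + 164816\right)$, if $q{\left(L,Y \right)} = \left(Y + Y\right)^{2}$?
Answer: $129062894118$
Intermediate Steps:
$q{\left(L,Y \right)} = 4 Y^{2}$ ($q{\left(L,Y \right)} = \left(2 Y\right)^{2} = 4 Y^{2}$)
$-239378 + \left(q{\left(290,397 \right)} + 78052\right) \left(17351 + 164816\right) = -239378 + \left(4 \cdot 397^{2} + 78052\right) \left(17351 + 164816\right) = -239378 + \left(4 \cdot 157609 + 78052\right) 182167 = -239378 + \left(630436 + 78052\right) 182167 = -239378 + 708488 \cdot 182167 = -239378 + 129063133496 = 129062894118$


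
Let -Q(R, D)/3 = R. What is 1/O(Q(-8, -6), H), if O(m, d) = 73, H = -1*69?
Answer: 1/73 ≈ 0.013699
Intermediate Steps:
H = -69
Q(R, D) = -3*R
1/O(Q(-8, -6), H) = 1/73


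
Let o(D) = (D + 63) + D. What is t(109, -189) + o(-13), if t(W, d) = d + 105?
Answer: -47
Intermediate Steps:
t(W, d) = 105 + d
o(D) = 63 + 2*D (o(D) = (63 + D) + D = 63 + 2*D)
t(109, -189) + o(-13) = (105 - 189) + (63 + 2*(-13)) = -84 + (63 - 26) = -84 + 37 = -47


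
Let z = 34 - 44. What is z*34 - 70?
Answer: -410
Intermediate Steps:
z = -10
z*34 - 70 = -10*34 - 70 = -340 - 70 = -410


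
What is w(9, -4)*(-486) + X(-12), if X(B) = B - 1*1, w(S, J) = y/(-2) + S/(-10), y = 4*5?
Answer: 26422/5 ≈ 5284.4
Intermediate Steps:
y = 20
w(S, J) = -10 - S/10 (w(S, J) = 20/(-2) + S/(-10) = 20*(-½) + S*(-⅒) = -10 - S/10)
X(B) = -1 + B (X(B) = B - 1 = -1 + B)
w(9, -4)*(-486) + X(-12) = (-10 - ⅒*9)*(-486) + (-1 - 12) = (-10 - 9/10)*(-486) - 13 = -109/10*(-486) - 13 = 26487/5 - 13 = 26422/5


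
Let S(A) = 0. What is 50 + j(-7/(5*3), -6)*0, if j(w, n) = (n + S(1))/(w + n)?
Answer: 50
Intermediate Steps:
j(w, n) = n/(n + w) (j(w, n) = (n + 0)/(w + n) = n/(n + w))
50 + j(-7/(5*3), -6)*0 = 50 - 6/(-6 - 7/(5*3))*0 = 50 - 6/(-6 - 7/15)*0 = 50 - 6/(-97/15)*0 = 50 - 6*(-15/97)*0 = 50 + (90/97)*0 = 50 + 0 = 50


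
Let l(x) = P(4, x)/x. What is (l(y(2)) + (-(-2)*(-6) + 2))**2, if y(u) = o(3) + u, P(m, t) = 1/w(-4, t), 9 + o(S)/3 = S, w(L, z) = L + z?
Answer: 10233601/102400 ≈ 99.938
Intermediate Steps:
o(S) = -27 + 3*S
P(m, t) = 1/(-4 + t)
y(u) = -18 + u (y(u) = (-27 + 3*3) + u = (-27 + 9) + u = -18 + u)
l(x) = 1/(x*(-4 + x)) (l(x) = 1/((-4 + x)*x) = 1/(x*(-4 + x)))
(l(y(2)) + (-(-2)*(-6) + 2))**2 = (1/((-18 + 2)*(-4 + (-18 + 2))) + (-(-2)*(-6) + 2))**2 = (1/((-16)*(-4 - 16)) + (-2*6 + 2))**2 = (-1/16/(-20) + (-12 + 2))**2 = (-1/16*(-1/20) - 10)**2 = (1/320 - 10)**2 = (-3199/320)**2 = 10233601/102400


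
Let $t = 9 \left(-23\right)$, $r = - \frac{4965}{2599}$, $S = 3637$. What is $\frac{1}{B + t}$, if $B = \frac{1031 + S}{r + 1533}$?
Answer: $- \frac{663217}{135263897} \approx -0.0049031$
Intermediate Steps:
$r = - \frac{4965}{2599}$ ($r = \left(-4965\right) \frac{1}{2599} = - \frac{4965}{2599} \approx -1.9104$)
$t = -207$
$B = \frac{2022022}{663217}$ ($B = \frac{1031 + 3637}{- \frac{4965}{2599} + 1533} = \frac{4668}{\frac{3979302}{2599}} = 4668 \cdot \frac{2599}{3979302} = \frac{2022022}{663217} \approx 3.0488$)
$\frac{1}{B + t} = \frac{1}{\frac{2022022}{663217} - 207} = \frac{1}{- \frac{135263897}{663217}} = - \frac{663217}{135263897}$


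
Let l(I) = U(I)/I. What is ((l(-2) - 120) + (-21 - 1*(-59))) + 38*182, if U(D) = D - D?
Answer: 6834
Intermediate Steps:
U(D) = 0
l(I) = 0 (l(I) = 0/I = 0)
((l(-2) - 120) + (-21 - 1*(-59))) + 38*182 = ((0 - 120) + (-21 - 1*(-59))) + 38*182 = (-120 + (-21 + 59)) + 6916 = (-120 + 38) + 6916 = -82 + 6916 = 6834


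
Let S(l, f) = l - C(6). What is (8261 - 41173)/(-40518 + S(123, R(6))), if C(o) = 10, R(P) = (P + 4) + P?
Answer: 32912/40405 ≈ 0.81455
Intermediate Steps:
R(P) = 4 + 2*P (R(P) = (4 + P) + P = 4 + 2*P)
S(l, f) = -10 + l (S(l, f) = l - 1*10 = l - 10 = -10 + l)
(8261 - 41173)/(-40518 + S(123, R(6))) = (8261 - 41173)/(-40518 + (-10 + 123)) = -32912/(-40518 + 113) = -32912/(-40405) = -32912*(-1/40405) = 32912/40405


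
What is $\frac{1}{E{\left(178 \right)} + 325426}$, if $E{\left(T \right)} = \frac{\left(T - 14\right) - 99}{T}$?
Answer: $\frac{178}{57925893} \approx 3.0729 \cdot 10^{-6}$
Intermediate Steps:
$E{\left(T \right)} = \frac{-113 + T}{T}$ ($E{\left(T \right)} = \frac{\left(-14 + T\right) - 99}{T} = \frac{-113 + T}{T}$)
$\frac{1}{E{\left(178 \right)} + 325426} = \frac{1}{\frac{-113 + 178}{178} + 325426} = \frac{1}{\frac{1}{178} \cdot 65 + 325426} = \frac{1}{\frac{65}{178} + 325426} = \frac{1}{\frac{57925893}{178}} = \frac{178}{57925893}$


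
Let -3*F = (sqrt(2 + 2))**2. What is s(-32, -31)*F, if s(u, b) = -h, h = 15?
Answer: 20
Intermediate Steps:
s(u, b) = -15 (s(u, b) = -1*15 = -15)
F = -4/3 (F = -(sqrt(2 + 2))**2/3 = -(sqrt(4))**2/3 = -1/3*2**2 = -1/3*4 = -4/3 ≈ -1.3333)
s(-32, -31)*F = -15*(-4/3) = 20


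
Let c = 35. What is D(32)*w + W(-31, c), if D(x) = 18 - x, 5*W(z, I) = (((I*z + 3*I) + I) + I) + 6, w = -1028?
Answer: 71056/5 ≈ 14211.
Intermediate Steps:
W(z, I) = 6/5 + I + I*z/5 (W(z, I) = ((((I*z + 3*I) + I) + I) + 6)/5 = ((((3*I + I*z) + I) + I) + 6)/5 = (((4*I + I*z) + I) + 6)/5 = ((5*I + I*z) + 6)/5 = (6 + 5*I + I*z)/5 = 6/5 + I + I*z/5)
D(32)*w + W(-31, c) = (18 - 1*32)*(-1028) + (6/5 + 35 + (1/5)*35*(-31)) = (18 - 32)*(-1028) + (6/5 + 35 - 217) = -14*(-1028) - 904/5 = 14392 - 904/5 = 71056/5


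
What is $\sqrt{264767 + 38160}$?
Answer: $\sqrt{302927} \approx 550.39$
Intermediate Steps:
$\sqrt{264767 + 38160} = \sqrt{302927}$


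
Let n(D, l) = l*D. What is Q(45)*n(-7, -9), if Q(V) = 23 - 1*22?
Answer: 63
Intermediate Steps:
n(D, l) = D*l
Q(V) = 1 (Q(V) = 23 - 22 = 1)
Q(45)*n(-7, -9) = 1*(-7*(-9)) = 1*63 = 63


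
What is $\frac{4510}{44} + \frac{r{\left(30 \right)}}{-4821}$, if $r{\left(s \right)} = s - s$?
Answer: $\frac{205}{2} \approx 102.5$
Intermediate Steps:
$r{\left(s \right)} = 0$
$\frac{4510}{44} + \frac{r{\left(30 \right)}}{-4821} = \frac{4510}{44} + \frac{0}{-4821} = 4510 \cdot \frac{1}{44} + 0 \left(- \frac{1}{4821}\right) = \frac{205}{2} + 0 = \frac{205}{2}$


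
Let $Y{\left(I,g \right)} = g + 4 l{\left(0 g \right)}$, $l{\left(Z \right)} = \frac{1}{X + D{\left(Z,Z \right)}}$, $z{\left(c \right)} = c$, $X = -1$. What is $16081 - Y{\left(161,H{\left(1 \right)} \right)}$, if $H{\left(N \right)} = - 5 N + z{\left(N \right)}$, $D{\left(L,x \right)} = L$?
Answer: $16089$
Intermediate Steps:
$H{\left(N \right)} = - 4 N$ ($H{\left(N \right)} = - 5 N + N = - 4 N$)
$l{\left(Z \right)} = \frac{1}{-1 + Z}$
$Y{\left(I,g \right)} = -4 + g$ ($Y{\left(I,g \right)} = g + \frac{4}{-1 + 0 g} = g + \frac{4}{-1 + 0} = g + \frac{4}{-1} = g + 4 \left(-1\right) = g - 4 = -4 + g$)
$16081 - Y{\left(161,H{\left(1 \right)} \right)} = 16081 - \left(-4 - 4\right) = 16081 - -8 = 16081 + 8 = 16089$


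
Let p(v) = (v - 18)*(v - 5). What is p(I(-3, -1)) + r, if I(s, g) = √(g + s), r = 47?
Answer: 133 - 46*I ≈ 133.0 - 46.0*I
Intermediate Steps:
p(v) = (-18 + v)*(-5 + v)
p(I(-3, -1)) + r = (90 + (√(-1 - 3))² - 23*√(-1 - 3)) + 47 = (90 + (√(-4))² - 46*I) + 47 = (90 + (2*I)² - 46*I) + 47 = (90 - 4 - 46*I) + 47 = (86 - 46*I) + 47 = 133 - 46*I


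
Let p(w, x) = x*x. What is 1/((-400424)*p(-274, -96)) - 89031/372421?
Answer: -328551774883525/1374348040740864 ≈ -0.23906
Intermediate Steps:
p(w, x) = x**2
1/((-400424)*p(-274, -96)) - 89031/372421 = 1/((-400424)*((-96)**2)) - 89031/372421 = -1/400424/9216 - 89031*1/372421 = -1/400424*1/9216 - 89031/372421 = -1/3690307584 - 89031/372421 = -328551774883525/1374348040740864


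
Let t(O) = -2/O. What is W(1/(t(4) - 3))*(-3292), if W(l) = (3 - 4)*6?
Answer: 19752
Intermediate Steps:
W(l) = -6 (W(l) = -1*6 = -6)
W(1/(t(4) - 3))*(-3292) = -6*(-3292) = 19752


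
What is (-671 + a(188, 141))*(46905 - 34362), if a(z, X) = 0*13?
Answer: -8416353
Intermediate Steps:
a(z, X) = 0
(-671 + a(188, 141))*(46905 - 34362) = (-671 + 0)*(46905 - 34362) = -671*12543 = -8416353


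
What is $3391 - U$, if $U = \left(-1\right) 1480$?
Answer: $4871$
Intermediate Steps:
$U = -1480$
$3391 - U = 3391 - -1480 = 3391 + 1480 = 4871$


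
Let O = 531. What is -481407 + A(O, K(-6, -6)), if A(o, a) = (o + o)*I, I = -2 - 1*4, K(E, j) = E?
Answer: -487779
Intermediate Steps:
I = -6 (I = -2 - 4 = -6)
A(o, a) = -12*o (A(o, a) = (o + o)*(-6) = (2*o)*(-6) = -12*o)
-481407 + A(O, K(-6, -6)) = -481407 - 12*531 = -481407 - 6372 = -487779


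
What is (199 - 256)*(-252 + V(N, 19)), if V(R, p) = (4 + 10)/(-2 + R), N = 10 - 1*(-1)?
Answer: 42826/3 ≈ 14275.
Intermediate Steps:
N = 11 (N = 10 + 1 = 11)
V(R, p) = 14/(-2 + R)
(199 - 256)*(-252 + V(N, 19)) = (199 - 256)*(-252 + 14/(-2 + 11)) = -57*(-252 + 14/9) = -57*(-2254/9) = 42826/3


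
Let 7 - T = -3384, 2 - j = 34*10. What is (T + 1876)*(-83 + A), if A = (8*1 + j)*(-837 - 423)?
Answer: 2189581439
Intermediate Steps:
j = -338 (j = 2 - 34*10 = 2 - 1*340 = 2 - 340 = -338)
T = 3391 (T = 7 - 1*(-3384) = 7 + 3384 = 3391)
A = 415800 (A = (8*1 - 338)*(-837 - 423) = (8 - 338)*(-1260) = -330*(-1260) = 415800)
(T + 1876)*(-83 + A) = (3391 + 1876)*(-83 + 415800) = 5267*415717 = 2189581439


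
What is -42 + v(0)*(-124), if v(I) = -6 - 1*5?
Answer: 1322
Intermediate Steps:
v(I) = -11 (v(I) = -6 - 5 = -11)
-42 + v(0)*(-124) = -42 - 11*(-124) = -42 + 1364 = 1322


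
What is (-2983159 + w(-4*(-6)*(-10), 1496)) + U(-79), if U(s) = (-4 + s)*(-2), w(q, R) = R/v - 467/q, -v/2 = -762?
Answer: -30307179137/10160 ≈ -2.9830e+6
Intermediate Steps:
v = 1524 (v = -2*(-762) = 1524)
w(q, R) = -467/q + R/1524 (w(q, R) = R/1524 - 467/q = -467/q + R/1524)
U(s) = 8 - 2*s
(-2983159 + w(-4*(-6)*(-10), 1496)) + U(-79) = (-2983159 + (-467/(-4*(-6)*(-10)) + (1/1524)*1496)) + (8 - 2*(-79)) = (-2983159 + (-467/(24*(-10)) + 374/381)) + (8 + 158) = (-2983159 + (-467/(-240) + 374/381)) + 166 = (-2983159 + (-467*(-1/240) + 374/381)) + 166 = (-2983159 + (467/240 + 374/381)) + 166 = (-2983159 + 29743/10160) + 166 = -30308865697/10160 + 166 = -30307179137/10160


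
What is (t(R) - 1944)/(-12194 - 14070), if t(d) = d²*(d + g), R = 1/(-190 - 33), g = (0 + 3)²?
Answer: 10779058121/145628193844 ≈ 0.074018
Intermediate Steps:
g = 9 (g = 3² = 9)
R = -1/223 (R = 1/(-223) = -1/223 ≈ -0.0044843)
t(d) = d²*(9 + d) (t(d) = d²*(d + 9) = d²*(9 + d))
(t(R) - 1944)/(-12194 - 14070) = ((-1/223)²*(9 - 1/223) - 1944)/(-12194 - 14070) = ((1/49729)*(2006/223) - 1944)/(-26264) = (2006/11089567 - 1944)*(-1/26264) = -21558116242/11089567*(-1/26264) = 10779058121/145628193844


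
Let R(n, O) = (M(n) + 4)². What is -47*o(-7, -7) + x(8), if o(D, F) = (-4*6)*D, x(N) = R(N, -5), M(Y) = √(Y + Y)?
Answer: -7832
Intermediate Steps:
M(Y) = √2*√Y (M(Y) = √(2*Y) = √2*√Y)
R(n, O) = (4 + √2*√n)² (R(n, O) = (√2*√n + 4)² = (4 + √2*√n)²)
x(N) = (4 + √2*√N)²
o(D, F) = -24*D
-47*o(-7, -7) + x(8) = -(-1128)*(-7) + (4 + √2*√8)² = -47*168 + (4 + √2*(2*√2))² = -7896 + (4 + 4)² = -7896 + 8² = -7896 + 64 = -7832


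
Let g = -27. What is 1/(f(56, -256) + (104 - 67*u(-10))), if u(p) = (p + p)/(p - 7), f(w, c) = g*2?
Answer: -17/490 ≈ -0.034694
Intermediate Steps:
f(w, c) = -54 (f(w, c) = -27*2 = -54)
u(p) = 2*p/(-7 + p) (u(p) = (2*p)/(-7 + p) = 2*p/(-7 + p))
1/(f(56, -256) + (104 - 67*u(-10))) = 1/(-54 + (104 - 134*(-10)/(-7 - 10))) = 1/(-54 + (104 - 134*(-10)/(-17))) = 1/(-54 + (104 - 134*(-10)*(-1)/17)) = 1/(-54 + (104 - 67*20/17)) = 1/(-54 + (104 - 1340/17)) = 1/(-54 + 428/17) = 1/(-490/17) = -17/490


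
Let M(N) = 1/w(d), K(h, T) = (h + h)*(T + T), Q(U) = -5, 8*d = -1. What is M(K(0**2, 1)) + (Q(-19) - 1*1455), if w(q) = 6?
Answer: -8759/6 ≈ -1459.8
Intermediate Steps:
d = -1/8 (d = (1/8)*(-1) = -1/8 ≈ -0.12500)
K(h, T) = 4*T*h (K(h, T) = (2*h)*(2*T) = 4*T*h)
M(N) = 1/6
M(K(0**2, 1)) + (Q(-19) - 1*1455) = 1/6 + (-5 - 1*1455) = 1/6 + (-5 - 1455) = 1/6 - 1460 = -8759/6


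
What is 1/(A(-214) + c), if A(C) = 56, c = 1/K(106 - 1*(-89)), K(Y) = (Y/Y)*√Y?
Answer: 10920/611519 - √195/611519 ≈ 0.017834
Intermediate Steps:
K(Y) = √Y (K(Y) = 1*√Y = √Y)
c = √195/195 (c = 1/(√(106 - 1*(-89))) = 1/(√(106 + 89)) = 1/(√195) = √195/195 ≈ 0.071612)
1/(A(-214) + c) = 1/(56 + √195/195)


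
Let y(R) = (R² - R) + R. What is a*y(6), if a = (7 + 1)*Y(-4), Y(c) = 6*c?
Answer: -6912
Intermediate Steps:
y(R) = R²
a = -192 (a = (7 + 1)*(6*(-4)) = 8*(-24) = -192)
a*y(6) = -192*6² = -192*36 = -6912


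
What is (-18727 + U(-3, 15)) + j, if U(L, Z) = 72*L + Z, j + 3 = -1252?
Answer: -20183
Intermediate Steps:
j = -1255 (j = -3 - 1252 = -1255)
U(L, Z) = Z + 72*L
(-18727 + U(-3, 15)) + j = (-18727 + (15 + 72*(-3))) - 1255 = (-18727 + (15 - 216)) - 1255 = (-18727 - 201) - 1255 = -18928 - 1255 = -20183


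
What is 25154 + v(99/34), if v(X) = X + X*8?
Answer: 856127/34 ≈ 25180.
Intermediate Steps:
v(X) = 9*X (v(X) = X + 8*X = 9*X)
25154 + v(99/34) = 25154 + 9*(99/34) = 25154 + 891/34 = 856127/34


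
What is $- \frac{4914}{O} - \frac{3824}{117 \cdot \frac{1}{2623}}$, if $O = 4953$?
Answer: $- \frac{1273869446}{14859} \approx -85731.0$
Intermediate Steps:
$- \frac{4914}{O} - \frac{3824}{117 \cdot \frac{1}{2623}} = - \frac{4914}{4953} - \frac{3824}{117 \cdot \frac{1}{2623}} = \left(-4914\right) \frac{1}{4953} - \frac{3824}{117 \cdot \frac{1}{2623}} = - \frac{126}{127} - \frac{3824}{\frac{117}{2623}} = - \frac{126}{127} - \frac{10030352}{117} = - \frac{1273869446}{14859}$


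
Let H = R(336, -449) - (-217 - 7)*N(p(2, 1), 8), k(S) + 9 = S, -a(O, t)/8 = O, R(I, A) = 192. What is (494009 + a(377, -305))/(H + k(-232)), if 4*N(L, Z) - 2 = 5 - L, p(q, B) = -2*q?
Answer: 490993/567 ≈ 865.95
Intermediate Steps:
N(L, Z) = 7/4 - L/4 (N(L, Z) = 1/2 + (5 - L)/4 = 1/2 + (5/4 - L/4) = 7/4 - L/4)
a(O, t) = -8*O
k(S) = -9 + S
H = 808 (H = 192 - (-217 - 7)*(7/4 - (-1)*2/2) = 192 - (-224)*(7/4 - 1/4*(-4)) = 192 - (-224)*(7/4 + 1) = 192 - (-224)*11/4 = 192 - 1*(-616) = 192 + 616 = 808)
(494009 + a(377, -305))/(H + k(-232)) = (494009 - 8*377)/(808 + (-9 - 232)) = (494009 - 3016)/(808 - 241) = 490993/567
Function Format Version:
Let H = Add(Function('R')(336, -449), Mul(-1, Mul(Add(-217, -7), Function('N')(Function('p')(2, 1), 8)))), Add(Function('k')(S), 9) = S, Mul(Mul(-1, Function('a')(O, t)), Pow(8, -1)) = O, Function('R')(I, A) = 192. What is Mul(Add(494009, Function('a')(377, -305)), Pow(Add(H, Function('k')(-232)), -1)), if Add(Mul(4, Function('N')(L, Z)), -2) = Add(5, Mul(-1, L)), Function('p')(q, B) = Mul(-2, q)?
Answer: Rational(490993, 567) ≈ 865.95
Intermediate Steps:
Function('N')(L, Z) = Add(Rational(7, 4), Mul(Rational(-1, 4), L)) (Function('N')(L, Z) = Add(Rational(1, 2), Mul(Rational(1, 4), Add(5, Mul(-1, L)))) = Add(Rational(1, 2), Add(Rational(5, 4), Mul(Rational(-1, 4), L))) = Add(Rational(7, 4), Mul(Rational(-1, 4), L)))
Function('a')(O, t) = Mul(-8, O)
Function('k')(S) = Add(-9, S)
H = 808 (H = Add(192, Mul(-1, Mul(Add(-217, -7), Add(Rational(7, 4), Mul(Rational(-1, 4), Mul(-2, 2)))))) = Add(192, Mul(-1, Mul(-224, Add(Rational(7, 4), Mul(Rational(-1, 4), -4))))) = Add(192, Mul(-1, Mul(-224, Add(Rational(7, 4), 1)))) = Add(192, Mul(-1, Mul(-224, Rational(11, 4)))) = Add(192, Mul(-1, -616)) = Add(192, 616) = 808)
Mul(Add(494009, Function('a')(377, -305)), Pow(Add(H, Function('k')(-232)), -1)) = Mul(Add(494009, Mul(-8, 377)), Pow(Add(808, Add(-9, -232)), -1)) = Mul(Add(494009, -3016), Pow(Add(808, -241), -1)) = Mul(490993, Pow(567, -1)) = Mul(490993, Rational(1, 567)) = Rational(490993, 567)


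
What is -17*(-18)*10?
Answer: 3060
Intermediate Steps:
-17*(-18)*10 = 306*10 = 3060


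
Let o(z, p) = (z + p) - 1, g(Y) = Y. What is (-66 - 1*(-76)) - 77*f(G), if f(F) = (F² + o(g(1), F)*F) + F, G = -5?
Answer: -3455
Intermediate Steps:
o(z, p) = -1 + p + z (o(z, p) = (p + z) - 1 = -1 + p + z)
f(F) = F + 2*F² (f(F) = (F² + (-1 + F + 1)*F) + F = (F² + F*F) + F = (F² + F²) + F = 2*F² + F = F + 2*F²)
(-66 - 1*(-76)) - 77*f(G) = (-66 - 1*(-76)) - (-385)*(1 + 2*(-5)) = (-66 + 76) - (-385)*(1 - 10) = 10 - (-385)*(-9) = 10 - 77*45 = 10 - 3465 = -3455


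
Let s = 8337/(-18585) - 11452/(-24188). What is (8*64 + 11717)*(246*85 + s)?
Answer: 1368449369013034/5351595 ≈ 2.5571e+8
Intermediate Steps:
s = 133096/5351595 (s = 8337*(-1/18585) - 11452*(-1/24188) = -397/885 + 2863/6047 = 133096/5351595 ≈ 0.024870)
(8*64 + 11717)*(246*85 + s) = (8*64 + 11717)*(246*85 + 133096/5351595) = (512 + 11717)*(20910 + 133096/5351595) = 12229*(111901984546/5351595) = 1368449369013034/5351595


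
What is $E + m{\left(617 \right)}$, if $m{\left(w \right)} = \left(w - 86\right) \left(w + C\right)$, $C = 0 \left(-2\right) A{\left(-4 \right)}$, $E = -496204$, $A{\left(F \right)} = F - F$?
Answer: $-168577$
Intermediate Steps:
$A{\left(F \right)} = 0$
$C = 0$ ($C = 0 \left(-2\right) 0 = 0 \cdot 0 = 0$)
$m{\left(w \right)} = w \left(-86 + w\right)$ ($m{\left(w \right)} = \left(w - 86\right) \left(w + 0\right) = \left(-86 + w\right) w = w \left(-86 + w\right)$)
$E + m{\left(617 \right)} = -496204 + 617 \left(-86 + 617\right) = -496204 + 617 \cdot 531 = -496204 + 327627 = -168577$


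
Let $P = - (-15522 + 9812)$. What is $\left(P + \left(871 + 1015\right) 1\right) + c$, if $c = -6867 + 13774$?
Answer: $14503$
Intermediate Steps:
$P = 5710$ ($P = \left(-1\right) \left(-5710\right) = 5710$)
$c = 6907$
$\left(P + \left(871 + 1015\right) 1\right) + c = \left(5710 + \left(871 + 1015\right) 1\right) + 6907 = \left(5710 + 1886 \cdot 1\right) + 6907 = \left(5710 + 1886\right) + 6907 = 7596 + 6907 = 14503$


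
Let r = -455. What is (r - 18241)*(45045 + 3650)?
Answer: -910401720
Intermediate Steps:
(r - 18241)*(45045 + 3650) = (-455 - 18241)*(45045 + 3650) = -18696*48695 = -910401720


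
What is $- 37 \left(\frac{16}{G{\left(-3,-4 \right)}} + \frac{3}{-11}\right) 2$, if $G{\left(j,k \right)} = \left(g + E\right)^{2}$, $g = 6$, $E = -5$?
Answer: $- \frac{12802}{11} \approx -1163.8$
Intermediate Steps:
$G{\left(j,k \right)} = 1$ ($G{\left(j,k \right)} = \left(6 - 5\right)^{2} = 1^{2} = 1$)
$- 37 \left(\frac{16}{G{\left(-3,-4 \right)}} + \frac{3}{-11}\right) 2 = - 37 \left(\frac{16}{1} + \frac{3}{-11}\right) 2 = - 37 \left(16 \cdot 1 + 3 \left(- \frac{1}{11}\right)\right) 2 = - 37 \left(16 - \frac{3}{11}\right) 2 = \left(-37\right) \frac{173}{11} \cdot 2 = \left(- \frac{6401}{11}\right) 2 = - \frac{12802}{11}$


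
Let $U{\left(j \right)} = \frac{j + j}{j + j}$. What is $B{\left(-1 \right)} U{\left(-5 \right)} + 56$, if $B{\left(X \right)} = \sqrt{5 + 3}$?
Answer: $56 + 2 \sqrt{2} \approx 58.828$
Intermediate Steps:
$B{\left(X \right)} = 2 \sqrt{2}$ ($B{\left(X \right)} = \sqrt{8} = 2 \sqrt{2}$)
$U{\left(j \right)} = 1$ ($U{\left(j \right)} = \frac{2 j}{2 j} = 2 j \frac{1}{2 j} = 1$)
$B{\left(-1 \right)} U{\left(-5 \right)} + 56 = 2 \sqrt{2} \cdot 1 + 56 = 2 \sqrt{2} + 56 = 56 + 2 \sqrt{2}$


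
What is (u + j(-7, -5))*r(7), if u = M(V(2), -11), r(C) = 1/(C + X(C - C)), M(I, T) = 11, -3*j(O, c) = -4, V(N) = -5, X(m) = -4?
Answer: 37/9 ≈ 4.1111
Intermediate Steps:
j(O, c) = 4/3 (j(O, c) = -1/3*(-4) = 4/3)
r(C) = 1/(-4 + C) (r(C) = 1/(C - 4) = 1/(-4 + C))
u = 11
(u + j(-7, -5))*r(7) = (11 + 4/3)/(-4 + 7) = (37/3)/3 = (37/3)*(1/3) = 37/9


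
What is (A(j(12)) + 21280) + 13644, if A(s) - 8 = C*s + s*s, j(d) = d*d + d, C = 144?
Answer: 81732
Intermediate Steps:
j(d) = d + d² (j(d) = d² + d = d + d²)
A(s) = 8 + s² + 144*s (A(s) = 8 + (144*s + s*s) = 8 + (144*s + s²) = 8 + (s² + 144*s) = 8 + s² + 144*s)
(A(j(12)) + 21280) + 13644 = ((8 + (12*(1 + 12))² + 144*(12*(1 + 12))) + 21280) + 13644 = ((8 + (12*13)² + 144*(12*13)) + 21280) + 13644 = ((8 + 156² + 144*156) + 21280) + 13644 = ((8 + 24336 + 22464) + 21280) + 13644 = (46808 + 21280) + 13644 = 68088 + 13644 = 81732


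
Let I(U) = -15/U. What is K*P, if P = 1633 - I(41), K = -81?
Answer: -5424408/41 ≈ -1.3230e+5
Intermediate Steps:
P = 66968/41 (P = 1633 - (-15)/41 = 1633 - 1*(-15/41) = 1633 + 15/41 = 66968/41 ≈ 1633.4)
K*P = -81*66968/41 = -5424408/41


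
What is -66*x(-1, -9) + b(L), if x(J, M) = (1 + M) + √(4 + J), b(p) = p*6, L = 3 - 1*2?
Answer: 534 - 66*√3 ≈ 419.68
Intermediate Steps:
L = 1 (L = 3 - 2 = 1)
b(p) = 6*p
x(J, M) = 1 + M + √(4 + J)
-66*x(-1, -9) + b(L) = -66*(1 - 9 + √(4 - 1)) + 6*1 = -66*(1 - 9 + √3) + 6 = -66*(-8 + √3) + 6 = (528 - 66*√3) + 6 = 534 - 66*√3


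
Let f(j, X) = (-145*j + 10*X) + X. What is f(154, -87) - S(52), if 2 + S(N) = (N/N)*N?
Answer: -23337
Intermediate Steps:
f(j, X) = -145*j + 11*X
S(N) = -2 + N (S(N) = -2 + (N/N)*N = -2 + 1*N = -2 + N)
f(154, -87) - S(52) = (-145*154 + 11*(-87)) - (-2 + 52) = (-22330 - 957) - 1*50 = -23287 - 50 = -23337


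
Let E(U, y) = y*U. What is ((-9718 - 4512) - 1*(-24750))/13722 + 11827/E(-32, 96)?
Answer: -7220703/2341888 ≈ -3.0833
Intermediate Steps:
E(U, y) = U*y
((-9718 - 4512) - 1*(-24750))/13722 + 11827/E(-32, 96) = ((-9718 - 4512) - 1*(-24750))/13722 + 11827/((-32*96)) = (-14230 + 24750)*(1/13722) + 11827/(-3072) = 10520*(1/13722) + 11827*(-1/3072) = 5260/6861 - 11827/3072 = -7220703/2341888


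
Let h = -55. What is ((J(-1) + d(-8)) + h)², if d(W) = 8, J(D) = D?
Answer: 2304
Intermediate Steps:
((J(-1) + d(-8)) + h)² = ((-1 + 8) - 55)² = (7 - 55)² = (-48)² = 2304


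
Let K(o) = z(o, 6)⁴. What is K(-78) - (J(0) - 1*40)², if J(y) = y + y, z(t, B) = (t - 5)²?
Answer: 2252292232137441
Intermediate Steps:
z(t, B) = (-5 + t)²
J(y) = 2*y
K(o) = (-5 + o)⁸ (K(o) = ((-5 + o)²)⁴ = (-5 + o)⁸)
K(-78) - (J(0) - 1*40)² = (-5 - 78)⁸ - (2*0 - 1*40)² = (-83)⁸ - (0 - 40)² = 2252292232139041 - 1*(-40)² = 2252292232139041 - 1*1600 = 2252292232139041 - 1600 = 2252292232137441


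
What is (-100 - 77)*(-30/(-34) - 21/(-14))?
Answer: -14337/34 ≈ -421.68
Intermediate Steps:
(-100 - 77)*(-30/(-34) - 21/(-14)) = -177*(-30*(-1/34) - 21*(-1/14)) = -177*(15/17 + 3/2) = -177*81/34 = -14337/34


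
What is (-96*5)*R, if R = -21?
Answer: 10080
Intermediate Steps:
(-96*5)*R = -96*5*(-21) = -16*30*(-21) = -480*(-21) = 10080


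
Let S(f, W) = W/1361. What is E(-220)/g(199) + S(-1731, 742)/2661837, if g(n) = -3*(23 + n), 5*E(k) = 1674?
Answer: -336916557331/670210629045 ≈ -0.50270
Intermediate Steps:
S(f, W) = W/1361 (S(f, W) = W*(1/1361) = W/1361)
E(k) = 1674/5 (E(k) = (⅕)*1674 = 1674/5)
g(n) = -69 - 3*n
E(-220)/g(199) + S(-1731, 742)/2661837 = 1674/(5*(-69 - 3*199)) + ((1/1361)*742)/2661837 = 1674/(5*(-69 - 597)) + (742/1361)*(1/2661837) = (1674/5)/(-666) + 742/3622760157 = (1674/5)*(-1/666) + 742/3622760157 = -93/185 + 742/3622760157 = -336916557331/670210629045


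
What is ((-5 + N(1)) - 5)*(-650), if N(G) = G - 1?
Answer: 6500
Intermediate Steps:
N(G) = -1 + G
((-5 + N(1)) - 5)*(-650) = ((-5 + (-1 + 1)) - 5)*(-650) = ((-5 + 0) - 5)*(-650) = (-5 - 5)*(-650) = -10*(-650) = 6500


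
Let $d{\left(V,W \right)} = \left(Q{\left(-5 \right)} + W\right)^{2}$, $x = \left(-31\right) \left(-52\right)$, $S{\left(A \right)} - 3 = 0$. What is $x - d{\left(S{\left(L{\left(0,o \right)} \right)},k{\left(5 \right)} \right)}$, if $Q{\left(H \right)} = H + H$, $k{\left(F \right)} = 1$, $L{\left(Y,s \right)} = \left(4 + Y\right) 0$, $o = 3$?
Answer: $1531$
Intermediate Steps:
$L{\left(Y,s \right)} = 0$
$S{\left(A \right)} = 3$ ($S{\left(A \right)} = 3 + 0 = 3$)
$x = 1612$
$Q{\left(H \right)} = 2 H$
$d{\left(V,W \right)} = \left(-10 + W\right)^{2}$ ($d{\left(V,W \right)} = \left(2 \left(-5\right) + W\right)^{2} = \left(-10 + W\right)^{2}$)
$x - d{\left(S{\left(L{\left(0,o \right)} \right)},k{\left(5 \right)} \right)} = 1612 - \left(-10 + 1\right)^{2} = 1612 - \left(-9\right)^{2} = 1612 - 81 = 1531$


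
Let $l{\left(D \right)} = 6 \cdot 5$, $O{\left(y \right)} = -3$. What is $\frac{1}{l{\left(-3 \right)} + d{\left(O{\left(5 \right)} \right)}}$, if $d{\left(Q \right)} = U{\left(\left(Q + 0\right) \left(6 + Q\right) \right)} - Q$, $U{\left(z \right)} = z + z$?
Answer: $\frac{1}{15} \approx 0.066667$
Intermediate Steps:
$U{\left(z \right)} = 2 z$
$l{\left(D \right)} = 30$
$d{\left(Q \right)} = - Q + 2 Q \left(6 + Q\right)$ ($d{\left(Q \right)} = 2 \left(Q + 0\right) \left(6 + Q\right) - Q = 2 Q \left(6 + Q\right) - Q = - Q + 2 Q \left(6 + Q\right)$)
$\frac{1}{l{\left(-3 \right)} + d{\left(O{\left(5 \right)} \right)}} = \frac{1}{30 - 3 \left(11 + 2 \left(-3\right)\right)} = \frac{1}{30 - 3 \left(11 - 6\right)} = \frac{1}{30 - 15} = \frac{1}{15}$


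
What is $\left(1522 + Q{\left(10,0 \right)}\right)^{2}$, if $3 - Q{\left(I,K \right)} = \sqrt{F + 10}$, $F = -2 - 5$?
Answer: $\left(1525 - \sqrt{3}\right)^{2} \approx 2.3203 \cdot 10^{6}$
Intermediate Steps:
$F = -7$ ($F = -2 - 5 = -7$)
$Q{\left(I,K \right)} = 3 - \sqrt{3}$ ($Q{\left(I,K \right)} = 3 - \sqrt{-7 + 10} = 3 - \sqrt{3}$)
$\left(1522 + Q{\left(10,0 \right)}\right)^{2} = \left(1522 + \left(3 - \sqrt{3}\right)\right)^{2} = \left(1525 - \sqrt{3}\right)^{2}$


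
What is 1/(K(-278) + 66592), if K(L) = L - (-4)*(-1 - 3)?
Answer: 1/66298 ≈ 1.5083e-5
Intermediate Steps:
K(L) = -16 + L (K(L) = L - (-4)*(-4) = L - 1*16 = L - 16 = -16 + L)
1/(K(-278) + 66592) = 1/((-16 - 278) + 66592) = 1/(-294 + 66592) = 1/66298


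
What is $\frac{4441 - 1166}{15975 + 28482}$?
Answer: $\frac{3275}{44457} \approx 0.073667$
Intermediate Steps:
$\frac{4441 - 1166}{15975 + 28482} = \frac{4441 - 1166}{44457} = \left(4441 - 1166\right) \frac{1}{44457} = 3275 \cdot \frac{1}{44457} = \frac{3275}{44457}$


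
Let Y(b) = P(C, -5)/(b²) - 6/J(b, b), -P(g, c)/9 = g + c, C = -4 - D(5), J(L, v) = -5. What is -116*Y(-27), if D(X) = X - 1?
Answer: -63916/405 ≈ -157.82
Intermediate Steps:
D(X) = -1 + X
C = -8 (C = -4 - (-1 + 5) = -4 - 1*4 = -4 - 4 = -8)
P(g, c) = -9*c - 9*g (P(g, c) = -9*(g + c) = -9*(c + g) = -9*c - 9*g)
Y(b) = 6/5 + 117/b² (Y(b) = (-9*(-5) - 9*(-8))/(b²) - 6/(-5) = (45 + 72)/b² - 6*(-⅕) = 117/b² + 6/5 = 6/5 + 117/b²)
-116*Y(-27) = -116*(6/5 + 117/(-27)²) = -116*(6/5 + 117*(1/729)) = -116*(6/5 + 13/81) = -116*551/405 = -63916/405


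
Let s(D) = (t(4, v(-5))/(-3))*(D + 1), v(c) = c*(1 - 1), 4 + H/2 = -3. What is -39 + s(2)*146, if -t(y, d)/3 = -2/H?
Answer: 165/7 ≈ 23.571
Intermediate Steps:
H = -14 (H = -8 + 2*(-3) = -8 - 6 = -14)
v(c) = 0 (v(c) = c*0 = 0)
t(y, d) = -3/7 (t(y, d) = -(-6)/(-14) = -(-6)*(-1)/14 = -3*⅐ = -3/7)
s(D) = ⅐ + D/7 (s(D) = (-3/7/(-3))*(D + 1) = (-3/7*(-⅓))*(1 + D) = (1 + D)/7 = ⅐ + D/7)
-39 + s(2)*146 = -39 + (⅐ + (⅐)*2)*146 = -39 + (⅐ + 2/7)*146 = -39 + (3/7)*146 = -39 + 438/7 = 165/7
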